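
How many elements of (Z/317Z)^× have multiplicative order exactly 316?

156

φ(317) = 317 − 1 = 316 = 2^2 · 79.
Since (Z/317Z)^× is cyclic of order 316, the number of elements of order d is φ(d) when d | 316 and 0 otherwise.
316 = 2^2 · 79 divides 316, and φ(316) = 156.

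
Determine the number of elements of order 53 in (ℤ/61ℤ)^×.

0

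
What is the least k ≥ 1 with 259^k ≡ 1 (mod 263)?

The order of 259 must divide φ(263) = 263 − 1 = 262 = 2 · 131.
Divisors of 262: 1, 2, 131, 262.
Check 259^d mod 263 for each divisor in increasing order:
259^1 ≡ 259
259^2 ≡ 16
259^131 ≡ 262
259^262 ≡ 1
Therefore the multiplicative order of 259 modulo 263 is 262.

262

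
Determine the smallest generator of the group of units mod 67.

φ(67) = 67 − 1 = 66 = 2 · 3 · 11.
g is a primitive root iff g^(66/q) ≢ 1 (mod 67) for each prime q ∈ {2, 3, 11}.
g = 2: 2^33 ≡ 66; 2^22 ≡ 37; 2^6 ≡ 64 — none is 1, so 2 is a primitive root.
Hence the least primitive root of 67 is 2.

2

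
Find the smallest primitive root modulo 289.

3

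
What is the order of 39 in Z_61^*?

Since 39 ∈ (Z/61Z)^×, its order divides φ(61) = 61 − 1 = 60 = 2^2 · 3 · 5.
Divisors of 60: 1, 2, 3, 4, 5, 6, 10, 12, 15, 20, 30, 60.
Check 39^d mod 61 for each divisor in increasing order:
39^1 ≡ 39
39^2 ≡ 57
39^3 ≡ 27
39^4 ≡ 16
39^5 ≡ 14
39^6 ≡ 58
39^10 ≡ 13
39^12 ≡ 9
39^15 ≡ 60
39^20 ≡ 47
39^30 ≡ 1
So ord_61(39) = 30.

30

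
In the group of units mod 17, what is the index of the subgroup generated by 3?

1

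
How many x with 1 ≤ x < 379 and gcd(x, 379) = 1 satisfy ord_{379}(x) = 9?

6

φ(379) = 379 − 1 = 378 = 2 · 3^3 · 7.
Since (Z/379Z)^× is cyclic of order 378, the number of elements of order d is φ(d) when d | 378 and 0 otherwise.
9 = 3^2 divides 378, and φ(9) = 6.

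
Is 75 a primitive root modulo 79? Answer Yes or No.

Yes

φ(79) = 79 − 1 = 78 = 2 · 3 · 13.
Test 75^(78/q) mod 79 for each prime factor q of 78:
75^39 ≡ 78 (mod 79)  [q = 2: ≢ 1 ✓]
75^26 ≡ 55 (mod 79)  [q = 3: ≢ 1 ✓]
75^6 ≡ 67 (mod 79)  [q = 13: ≢ 1 ✓]
Every test exponent gives a nontrivial residue, hence 75 generates the full group.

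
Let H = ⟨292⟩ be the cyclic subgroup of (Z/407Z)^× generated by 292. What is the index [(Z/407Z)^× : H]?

By Lagrange's theorem, ord_407(292) divides φ(407) = φ(11·37) = (11−1)·(37−1) = 10·36 = 360 = 2^3 · 3^2 · 5.
Divisors of 360: 1, 2, 3, 4, 5, 6, 8, 9, 10, 12, 15, 18, 20, 24, 30, 36, 40, 45, 60, 72, 90, 120, 180, 360.
Evaluate successive powers at the divisors of 360:
292^1 ≡ 292 (mod 407)
292^2 ≡ 201 (mod 407)
292^3 ≡ 84 (mod 407)
292^4 ≡ 108 (mod 407)
292^5 ≡ 197 (mod 407)
292^6 ≡ 137 (mod 407)
292^8 ≡ 268 (mod 407)
292^9 ≡ 112 (mod 407)
292^10 ≡ 144 (mod 407)
292^12 ≡ 47 (mod 407)
292^15 ≡ 285 (mod 407)
292^18 ≡ 334 (mod 407)
292^20 ≡ 386 (mod 407)
292^24 ≡ 174 (mod 407)
292^30 ≡ 232 (mod 407)
292^36 ≡ 38 (mod 407)
292^40 ≡ 34 (mod 407)
292^45 ≡ 186 (mod 407)
292^60 ≡ 100 (mod 407)
292^72 ≡ 223 (mod 407)
292^90 ≡ 1 (mod 407) ✓
Thus |⟨292⟩| = ord(292) = 90.
Index = |(Z/407Z)^×| / |⟨292⟩| = 360 / 90 = 4.

4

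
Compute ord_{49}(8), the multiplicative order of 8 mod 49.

7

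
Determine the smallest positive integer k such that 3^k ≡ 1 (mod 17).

16

Since 3 ∈ (Z/17Z)^×, its order divides φ(17) = 17 − 1 = 16 = 2^4.
Divisors of 16: 1, 2, 4, 8, 16.
Test each divisor d:
3^1 ≡ 3 (mod 17)
3^2 ≡ 9 (mod 17)
3^4 ≡ 13 (mod 17)
3^8 ≡ 16 (mod 17)
3^16 ≡ 1 (mod 17) ✓
So ord_17(3) = 16.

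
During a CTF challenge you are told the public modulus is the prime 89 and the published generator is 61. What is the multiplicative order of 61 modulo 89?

88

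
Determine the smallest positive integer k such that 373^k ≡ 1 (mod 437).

66

ord(373) | φ(437) = φ(19·23) = (19−1)·(23−1) = 18·22 = 396 = 2^2 · 3^2 · 11.
Divisors of 396: 1, 2, 3, 4, 6, 9, 11, 12, 18, 22, 33, 36, 44, 66, 99, 132, 198, 396.
Check 373^d mod 437 for each divisor in increasing order:
373^1 ≡ 373 (mod 437)
373^2 ≡ 163 (mod 437)
373^3 ≡ 56 (mod 437)
373^4 ≡ 349 (mod 437)
373^6 ≡ 77 (mod 437)
373^9 ≡ 379 (mod 437)
373^11 ≡ 160 (mod 437)
373^12 ≡ 248 (mod 437)
373^18 ≡ 305 (mod 437)
373^22 ≡ 254 (mod 437)
373^33 ≡ 436 (mod 437)
373^36 ≡ 381 (mod 437)
373^44 ≡ 277 (mod 437)
373^66 ≡ 1 (mod 437) ✓
So ord_437(373) = 66.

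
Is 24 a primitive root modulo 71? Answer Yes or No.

No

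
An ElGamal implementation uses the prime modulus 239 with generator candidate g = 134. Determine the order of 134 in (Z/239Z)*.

119

Since 134 ∈ (Z/239Z)^×, its order divides φ(239) = 239 − 1 = 238 = 2 · 7 · 17.
Divisors of 238: 1, 2, 7, 14, 17, 34, 119, 238.
Compute 134^d (mod 239) for the divisors d until we hit 1:
134^1 ≡ 134
134^2 ≡ 31
134^7 ≡ 216
134^14 ≡ 51
134^17 ≡ 100
134^34 ≡ 201
134^119 ≡ 1
Hence ord(134) = 119.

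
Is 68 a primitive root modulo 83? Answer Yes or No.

No

φ(83) = 83 − 1 = 82 = 2 · 41.
68 is a primitive root mod 83 iff 68^(φ(83)/q) ≢ 1 for every prime q | φ(83), i.e. q ∈ {2, 41}.
68^41 ≡ 1 (mod 83)  [q = 2: ≡ 1 ✗]
68^2 ≡ 59 (mod 83)  [q = 41: ≢ 1 ✓]
Since 68^41 ≡ 1, the order of 68 divides 41 < 82, so 68 is not a primitive root.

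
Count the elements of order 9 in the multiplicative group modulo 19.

6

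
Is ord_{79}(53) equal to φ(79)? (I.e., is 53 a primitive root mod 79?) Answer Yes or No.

Yes

φ(79) = 79 − 1 = 78 = 2 · 3 · 13.
53 is a primitive root mod 79 iff 53^(φ(79)/q) ≢ 1 for every prime q | φ(79), i.e. q ∈ {2, 3, 13}.
53^39 ≡ 78 (mod 79)  [q = 2: ≢ 1 ✓]
53^26 ≡ 55 (mod 79)  [q = 3: ≢ 1 ✓]
53^6 ≡ 22 (mod 79)  [q = 13: ≢ 1 ✓]
None equal 1, so ord_79(53) = 78: 53 is a primitive root.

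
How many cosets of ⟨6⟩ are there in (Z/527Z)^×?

10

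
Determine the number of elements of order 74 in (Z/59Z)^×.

φ(59) = 59 − 1 = 58 = 2 · 29.
(Z/59Z)^× is cyclic (|G| = 58); a cyclic group of order m has exactly φ(d) elements of each order d | m, and none otherwise.
74 does not divide 58, so no element of (Z/59Z)^× has order 74.

0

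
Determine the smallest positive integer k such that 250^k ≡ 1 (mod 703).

By Lagrange's theorem, ord_703(250) divides φ(703) = φ(19·37) = (19−1)·(37−1) = 18·36 = 648 = 2^3 · 3^4.
Divisors of 648: 1, 2, 3, 4, 6, 8, 9, 12, 18, 24, 27, 36, 54, 72, 81, 108, 162, 216, 324, 648.
Evaluate successive powers at the divisors of 648:
250^1 ≡ 250
250^2 ≡ 636
250^3 ≡ 122
250^4 ≡ 271
250^6 ≡ 121
250^8 ≡ 329
250^9 ≡ 702
250^12 ≡ 581
250^18 ≡ 1
The smallest such exponent is 18, so the order of 250 is 18.

18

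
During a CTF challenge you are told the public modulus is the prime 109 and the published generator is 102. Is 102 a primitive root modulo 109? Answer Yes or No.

φ(109) = 109 − 1 = 108 = 2^2 · 3^3.
Test 102^(108/q) mod 109 for each prime factor q of 108:
102^54 ≡ 1 (mod 109)  [q = 2: ≡ 1 ✗]
102^36 ≡ 63 (mod 109)  [q = 3: ≢ 1 ✓]
The check at q = 2 fails, so 102 generates a proper subgroup.

No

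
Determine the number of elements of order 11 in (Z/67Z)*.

10

φ(67) = 67 − 1 = 66 = 2 · 3 · 11.
(Z/67Z)^× is cyclic (|G| = 66); a cyclic group of order m has exactly φ(d) elements of each order d | m, and none otherwise.
11 | 66, and φ(11) = 11 − 1 = 10.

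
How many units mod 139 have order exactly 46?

22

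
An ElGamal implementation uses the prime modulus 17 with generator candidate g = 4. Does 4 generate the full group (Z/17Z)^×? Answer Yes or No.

φ(17) = 17 − 1 = 16 = 2^4.
It suffices to check that the order of 4 is not a proper divisor of 16: compute 4^(16/q) for q ∈ {2}.
4^8 ≡ 1 (mod 17)  [q = 2: ≡ 1 ✗]
4^8 ≡ 1 shows ord(4) | 8, strictly less than φ(17); not a primitive root.

No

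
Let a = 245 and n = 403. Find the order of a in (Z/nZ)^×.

60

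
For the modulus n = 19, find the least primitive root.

2

φ(19) = 19 − 1 = 18 = 2 · 3^2.
g is a primitive root iff g^(18/q) ≢ 1 (mod 19) for each prime q ∈ {2, 3}.
g = 2: 2^9 ≡ 18; 2^6 ≡ 7 — none is 1, so 2 is a primitive root.
So 2 is the smallest generator of (Z/19Z)^×.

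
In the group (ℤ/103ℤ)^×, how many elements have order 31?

φ(103) = 103 − 1 = 102 = 2 · 3 · 17.
Since (Z/103Z)^× is cyclic of order 102, the number of elements of order d is φ(d) when d | 102 and 0 otherwise.
Since 31 ∤ 102, the count is 0.

0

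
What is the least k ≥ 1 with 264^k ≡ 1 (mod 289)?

136

The order of 264 must divide φ(289) = φ(17^2) = 17·(17−1) = 272 = 2^4 · 17.
Divisors of 272: 1, 2, 4, 8, 16, 17, 34, 68, 136, 272.
Test each divisor d:
264^1 ≡ 264 (mod 289)
264^2 ≡ 47 (mod 289)
264^4 ≡ 186 (mod 289)
264^8 ≡ 205 (mod 289)
264^16 ≡ 120 (mod 289)
264^17 ≡ 179 (mod 289)
264^34 ≡ 251 (mod 289)
264^68 ≡ 288 (mod 289)
264^136 ≡ 1 (mod 289) ✓
The smallest such exponent is 136, so the order of 264 is 136.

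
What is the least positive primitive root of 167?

5

φ(167) = 167 − 1 = 166 = 2 · 83.
g is a primitive root iff g^(166/q) ≢ 1 (mod 167) for each prime q ∈ {2, 83}.
g = 2: 2^83 ≡ 1 — hits 1, so not a primitive root.
g = 3: 3^83 ≡ 1 — hits 1, so not a primitive root.
g = 4: 4^83 ≡ 1 — hits 1, so not a primitive root.
g = 5: 5^83 ≡ 166; 5^2 ≡ 25 — none is 1, so 5 is a primitive root.
Hence the least primitive root of 167 is 5.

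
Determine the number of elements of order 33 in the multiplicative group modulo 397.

φ(397) = 397 − 1 = 396 = 2^2 · 3^2 · 11.
Since (Z/397Z)^× is cyclic of order 396, the number of elements of order d is φ(d) when d | 396 and 0 otherwise.
33 = 3 · 11 divides 396, and φ(33) = 20.

20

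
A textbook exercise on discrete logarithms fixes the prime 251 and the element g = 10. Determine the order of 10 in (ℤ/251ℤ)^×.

The order of 10 must divide φ(251) = 251 − 1 = 250 = 2 · 5^3.
Divisors of 250: 1, 2, 5, 10, 25, 50, 125, 250.
Evaluate successive powers at the divisors of 250:
10^1 ≡ 10
10^2 ≡ 100
10^5 ≡ 102
10^10 ≡ 113
10^25 ≡ 250
10^50 ≡ 1
Therefore the multiplicative order of 10 modulo 251 is 50.

50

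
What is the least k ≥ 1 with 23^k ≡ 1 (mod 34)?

By Lagrange's theorem, ord_34(23) divides φ(34) = φ(2)·φ(17) = 1·16 = 16 = 2^4.
Divisors of 16: 1, 2, 4, 8, 16.
Check 23^d mod 34 for each divisor in increasing order:
23^1 ≡ 23
23^2 ≡ 19
23^4 ≡ 21
23^8 ≡ 33
23^16 ≡ 1
Therefore the multiplicative order of 23 modulo 34 is 16.

16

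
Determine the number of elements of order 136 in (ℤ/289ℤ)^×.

φ(289) = φ(17^2) = 17·(17−1) = 272 = 2^4 · 17.
In a cyclic group of order 272, there are φ(d) elements of order d for each divisor d of 272, and zero for non-divisors.
136 = 2^3 · 17 divides 272, and φ(136) = 64.

64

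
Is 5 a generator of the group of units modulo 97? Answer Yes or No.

φ(97) = 97 − 1 = 96 = 2^5 · 3.
5 is a primitive root mod 97 iff 5^(φ(97)/q) ≢ 1 for every prime q | φ(97), i.e. q ∈ {2, 3}.
5^48 ≡ 96 (mod 97)  [q = 2: ≢ 1 ✓]
5^32 ≡ 35 (mod 97)  [q = 3: ≢ 1 ✓]
All checks pass, so 5 has order 96 and is a primitive root modulo 97.

Yes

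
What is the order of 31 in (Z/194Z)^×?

48

ord(31) | φ(194) = φ(2)·φ(97) = 1·96 = 96 = 2^5 · 3.
Divisors of 96: 1, 2, 3, 4, 6, 8, 12, 16, 24, 32, 48, 96.
Evaluate successive powers at the divisors of 96:
31^1 ≡ 31 (mod 194)
31^2 ≡ 185 (mod 194)
31^3 ≡ 109 (mod 194)
31^4 ≡ 81 (mod 194)
31^6 ≡ 47 (mod 194)
31^8 ≡ 159 (mod 194)
31^12 ≡ 75 (mod 194)
31^16 ≡ 61 (mod 194)
31^24 ≡ 193 (mod 194)
31^32 ≡ 35 (mod 194)
31^48 ≡ 1 (mod 194) ✓
Hence ord(31) = 48.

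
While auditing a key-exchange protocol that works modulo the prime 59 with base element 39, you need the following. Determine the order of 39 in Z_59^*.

58

The order of 39 must divide φ(59) = 59 − 1 = 58 = 2 · 29.
Divisors of 58: 1, 2, 29, 58.
Evaluate successive powers at the divisors of 58:
39^1 ≡ 39
39^2 ≡ 46
39^29 ≡ 58
39^58 ≡ 1
Hence ord(39) = 58.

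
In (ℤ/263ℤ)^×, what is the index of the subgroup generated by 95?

2

The order of 95 must divide φ(263) = 263 − 1 = 262 = 2 · 131.
Divisors of 262: 1, 2, 131, 262.
Evaluate successive powers at the divisors of 262:
95^1 ≡ 95 (mod 263)
95^2 ≡ 83 (mod 263)
95^131 ≡ 1 (mod 263) ✓
Thus |⟨95⟩| = ord(95) = 131.
[(Z/263Z)^× : ⟨95⟩] = 262/131 = 2.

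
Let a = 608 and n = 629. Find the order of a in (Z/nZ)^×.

Since 608 ∈ (Z/629Z)^×, its order divides φ(629) = φ(17·37) = (17−1)·(37−1) = 16·36 = 576 = 2^6 · 3^2.
Divisors of 576: 1, 2, 3, 4, 6, 8, 9, 12, 16, 18, 24, 32, 36, 48, 64, 72, 96, 144, 192, 288, 576.
Check 608^d mod 629 for each divisor in increasing order:
608^1 ≡ 608
608^2 ≡ 441
608^3 ≡ 174
608^4 ≡ 120
608^6 ≡ 84
608^8 ≡ 562
608^9 ≡ 149
608^12 ≡ 137
608^16 ≡ 86
608^18 ≡ 186
608^24 ≡ 528
608^32 ≡ 477
608^36 ≡ 1
Therefore the multiplicative order of 608 modulo 629 is 36.

36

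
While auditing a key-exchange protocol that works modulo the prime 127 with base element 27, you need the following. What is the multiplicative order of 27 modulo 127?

42

Since 27 ∈ (Z/127Z)^×, its order divides φ(127) = 127 − 1 = 126 = 2 · 3^2 · 7.
Divisors of 126: 1, 2, 3, 6, 7, 9, 14, 18, 21, 42, 63, 126.
Evaluate successive powers at the divisors of 126:
27^1 ≡ 27 (mod 127)
27^2 ≡ 94 (mod 127)
27^3 ≡ 125 (mod 127)
27^6 ≡ 4 (mod 127)
27^7 ≡ 108 (mod 127)
27^9 ≡ 119 (mod 127)
27^14 ≡ 107 (mod 127)
27^18 ≡ 64 (mod 127)
27^21 ≡ 126 (mod 127)
27^42 ≡ 1 (mod 127) ✓
Hence ord(27) = 42.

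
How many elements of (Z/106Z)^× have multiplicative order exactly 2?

φ(106) = φ(2)·φ(53) = 1·52 = 52 = 2^2 · 13.
Since (Z/106Z)^× is cyclic of order 52, the number of elements of order d is φ(d) when d | 52 and 0 otherwise.
2 | 52, and φ(2) = 2 − 1 = 1.

1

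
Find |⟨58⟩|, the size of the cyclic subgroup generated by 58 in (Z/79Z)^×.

26

The order of 58 must divide φ(79) = 79 − 1 = 78 = 2 · 3 · 13.
Divisors of 78: 1, 2, 3, 6, 13, 26, 39, 78.
Test each divisor d:
58^1 ≡ 58 (mod 79)
58^2 ≡ 46 (mod 79)
58^3 ≡ 61 (mod 79)
58^6 ≡ 8 (mod 79)
58^13 ≡ 78 (mod 79)
58^26 ≡ 1 (mod 79) ✓
Therefore the multiplicative order of 58 modulo 79 is 26.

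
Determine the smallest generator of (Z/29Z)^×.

2

φ(29) = 29 − 1 = 28 = 2^2 · 7.
g is a primitive root iff g^(28/q) ≢ 1 (mod 29) for each prime q ∈ {2, 7}.
g = 2: 2^14 ≡ 28; 2^4 ≡ 16 — none is 1, so 2 is a primitive root.
Hence the least primitive root of 29 is 2.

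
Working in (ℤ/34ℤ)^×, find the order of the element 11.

ord(11) | φ(34) = φ(2)·φ(17) = 1·16 = 16 = 2^4.
Divisors of 16: 1, 2, 4, 8, 16.
Test each divisor d:
11^1 ≡ 11 (mod 34)
11^2 ≡ 19 (mod 34)
11^4 ≡ 21 (mod 34)
11^8 ≡ 33 (mod 34)
11^16 ≡ 1 (mod 34) ✓
The smallest such exponent is 16, so the order of 11 is 16.

16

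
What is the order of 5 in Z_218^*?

Since 5 ∈ (Z/218Z)^×, its order divides φ(218) = φ(2)·φ(109) = 1·108 = 108 = 2^2 · 3^3.
Divisors of 108: 1, 2, 3, 4, 6, 9, 12, 18, 27, 36, 54, 108.
Evaluate successive powers at the divisors of 108:
5^1 ≡ 5 (mod 218)
5^2 ≡ 25 (mod 218)
5^3 ≡ 125 (mod 218)
5^4 ≡ 189 (mod 218)
5^6 ≡ 147 (mod 218)
5^9 ≡ 63 (mod 218)
5^12 ≡ 27 (mod 218)
5^18 ≡ 45 (mod 218)
5^27 ≡ 1 (mod 218) ✓
The smallest such exponent is 27, so the order of 5 is 27.

27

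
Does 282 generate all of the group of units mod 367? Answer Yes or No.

Yes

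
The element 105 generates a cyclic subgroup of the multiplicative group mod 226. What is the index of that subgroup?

4

ord(105) | φ(226) = φ(2)·φ(113) = 1·112 = 112 = 2^4 · 7.
Divisors of 112: 1, 2, 4, 7, 8, 14, 16, 28, 56, 112.
Compute 105^d (mod 226) for the divisors d until we hit 1:
105^1 ≡ 105 (mod 226)
105^2 ≡ 177 (mod 226)
105^4 ≡ 141 (mod 226)
105^7 ≡ 15 (mod 226)
105^8 ≡ 219 (mod 226)
105^14 ≡ 225 (mod 226)
105^16 ≡ 49 (mod 226)
105^28 ≡ 1 (mod 226) ✓
Thus |⟨105⟩| = ord(105) = 28.
The index is φ(226) / ord(105) = 112 / 28 = 4.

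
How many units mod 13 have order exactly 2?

1

φ(13) = 13 − 1 = 12 = 2^2 · 3.
In a cyclic group of order 12, there are φ(d) elements of order d for each divisor d of 12, and zero for non-divisors.
2 | 12, and φ(2) = 2 − 1 = 1.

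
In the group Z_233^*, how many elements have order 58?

28

φ(233) = 233 − 1 = 232 = 2^3 · 29.
Since (Z/233Z)^× is cyclic of order 232, the number of elements of order d is φ(d) when d | 232 and 0 otherwise.
58 = 2 · 29 divides 232, and φ(58) = 28.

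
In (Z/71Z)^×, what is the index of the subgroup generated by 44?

The order of 44 must divide φ(71) = 71 − 1 = 70 = 2 · 5 · 7.
Divisors of 70: 1, 2, 5, 7, 10, 14, 35, 70.
Compute 44^d (mod 71) for the divisors d until we hit 1:
44^1 ≡ 44
44^2 ≡ 19
44^5 ≡ 51
44^7 ≡ 46
44^10 ≡ 45
44^14 ≡ 57
44^35 ≡ 70
44^70 ≡ 1
Thus |⟨44⟩| = ord(44) = 70.
[(Z/71Z)^× : ⟨44⟩] = 70/70 = 1.

1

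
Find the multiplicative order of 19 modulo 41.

40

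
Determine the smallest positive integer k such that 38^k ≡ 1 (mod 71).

35

By Lagrange's theorem, ord_71(38) divides φ(71) = 71 − 1 = 70 = 2 · 5 · 7.
Divisors of 70: 1, 2, 5, 7, 10, 14, 35, 70.
Compute 38^d (mod 71) for the divisors d until we hit 1:
38^1 ≡ 38
38^2 ≡ 24
38^5 ≡ 20
38^7 ≡ 54
38^10 ≡ 45
38^14 ≡ 5
38^35 ≡ 1
The smallest such exponent is 35, so the order of 38 is 35.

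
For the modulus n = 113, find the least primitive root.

3

φ(113) = 113 − 1 = 112 = 2^4 · 7.
g is a primitive root iff g^(112/q) ≢ 1 (mod 113) for each prime q ∈ {2, 7}.
g = 2: 2^56 ≡ 1 — hits 1, so not a primitive root.
g = 3: 3^56 ≡ 112; 3^16 ≡ 49 — none is 1, so 3 is a primitive root.
So 3 is the smallest generator of (Z/113Z)^×.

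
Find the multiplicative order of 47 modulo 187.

The order of 47 must divide φ(187) = φ(11·17) = (11−1)·(17−1) = 10·16 = 160 = 2^5 · 5.
Divisors of 160: 1, 2, 4, 5, 8, 10, 16, 20, 32, 40, 80, 160.
Test each divisor d:
47^1 ≡ 47 (mod 187)
47^2 ≡ 152 (mod 187)
47^4 ≡ 103 (mod 187)
47^5 ≡ 166 (mod 187)
47^8 ≡ 137 (mod 187)
47^10 ≡ 67 (mod 187)
47^16 ≡ 69 (mod 187)
47^20 ≡ 1 (mod 187) ✓
Therefore the multiplicative order of 47 modulo 187 is 20.

20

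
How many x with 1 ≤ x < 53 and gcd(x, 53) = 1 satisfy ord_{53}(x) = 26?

12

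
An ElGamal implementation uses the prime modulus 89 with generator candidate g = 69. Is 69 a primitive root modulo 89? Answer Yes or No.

No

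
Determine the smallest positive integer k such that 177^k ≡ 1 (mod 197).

Since 177 ∈ (Z/197Z)^×, its order divides φ(197) = 197 − 1 = 196 = 2^2 · 7^2.
Divisors of 196: 1, 2, 4, 7, 14, 28, 49, 98, 196.
Test each divisor d:
177^1 ≡ 177 (mod 197)
177^2 ≡ 6 (mod 197)
177^4 ≡ 36 (mod 197)
177^7 ≡ 14 (mod 197)
177^14 ≡ 196 (mod 197)
177^28 ≡ 1 (mod 197) ✓
Hence ord(177) = 28.

28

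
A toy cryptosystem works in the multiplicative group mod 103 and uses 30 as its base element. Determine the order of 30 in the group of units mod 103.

17

By Lagrange's theorem, ord_103(30) divides φ(103) = 103 − 1 = 102 = 2 · 3 · 17.
Divisors of 102: 1, 2, 3, 6, 17, 34, 51, 102.
Check 30^d mod 103 for each divisor in increasing order:
30^1 ≡ 30 (mod 103)
30^2 ≡ 76 (mod 103)
30^3 ≡ 14 (mod 103)
30^6 ≡ 93 (mod 103)
30^17 ≡ 1 (mod 103) ✓
So ord_103(30) = 17.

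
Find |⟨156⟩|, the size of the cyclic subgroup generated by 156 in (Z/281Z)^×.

The order of 156 must divide φ(281) = 281 − 1 = 280 = 2^3 · 5 · 7.
Divisors of 280: 1, 2, 4, 5, 7, 8, 10, 14, 20, 28, 35, 40, 56, 70, 140, 280.
Check 156^d mod 281 for each divisor in increasing order:
156^1 ≡ 156 (mod 281)
156^2 ≡ 170 (mod 281)
156^4 ≡ 238 (mod 281)
156^5 ≡ 36 (mod 281)
156^7 ≡ 219 (mod 281)
156^8 ≡ 163 (mod 281)
156^10 ≡ 172 (mod 281)
156^14 ≡ 191 (mod 281)
156^20 ≡ 79 (mod 281)
156^28 ≡ 232 (mod 281)
156^35 ≡ 228 (mod 281)
156^40 ≡ 59 (mod 281)
156^56 ≡ 153 (mod 281)
156^70 ≡ 280 (mod 281)
156^140 ≡ 1 (mod 281) ✓
So ord_281(156) = 140.

140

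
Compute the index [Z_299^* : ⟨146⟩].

Since 146 ∈ (Z/299Z)^×, its order divides φ(299) = φ(13·23) = (13−1)·(23−1) = 12·22 = 264 = 2^3 · 3 · 11.
Divisors of 264: 1, 2, 3, 4, 6, 8, 11, 12, 22, 24, 33, 44, 66, 88, 132, 264.
Evaluate successive powers at the divisors of 264:
146^1 ≡ 146 (mod 299)
146^2 ≡ 87 (mod 299)
146^3 ≡ 144 (mod 299)
146^4 ≡ 94 (mod 299)
146^6 ≡ 105 (mod 299)
146^8 ≡ 165 (mod 299)
146^11 ≡ 139 (mod 299)
146^12 ≡ 261 (mod 299)
146^22 ≡ 185 (mod 299)
146^24 ≡ 248 (mod 299)
146^33 ≡ 1 (mod 299) ✓
The order of 146 is 33, so the subgroup it generates has 33 elements.
[(Z/299Z)^× : ⟨146⟩] = 264/33 = 8.

8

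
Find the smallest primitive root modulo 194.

φ(194) = φ(2)·φ(97) = 1·96 = 96 = 2^5 · 3.
g is a primitive root iff g^(96/q) ≢ 1 (mod 194) for each prime q ∈ {2, 3}.
g = 2: gcd(2, 194) = 2 > 1, not a unit — skip.
g = 3: 3^48 ≡ 1 — hits 1, so not a primitive root.
g = 4: gcd(4, 194) = 2 > 1, not a unit — skip.
g = 5: 5^48 ≡ 193; 5^32 ≡ 35 — none is 1, so 5 is a primitive root.
Hence the least primitive root of 194 is 5.

5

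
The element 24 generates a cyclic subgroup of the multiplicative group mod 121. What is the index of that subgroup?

Since 24 ∈ (Z/121Z)^×, its order divides φ(121) = φ(11^2) = 11·(11−1) = 110 = 2 · 5 · 11.
Divisors of 110: 1, 2, 5, 10, 11, 22, 55, 110.
Check 24^d mod 121 for each divisor in increasing order:
24^1 ≡ 24 (mod 121)
24^2 ≡ 92 (mod 121)
24^5 ≡ 98 (mod 121)
24^10 ≡ 45 (mod 121)
24^11 ≡ 112 (mod 121)
24^22 ≡ 81 (mod 121)
24^55 ≡ 120 (mod 121)
24^110 ≡ 1 (mod 121) ✓
The order of 24 is 110, so the subgroup it generates has 110 elements.
Index = |(Z/121Z)^×| / |⟨24⟩| = 110 / 110 = 1.

1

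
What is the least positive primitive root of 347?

φ(347) = 347 − 1 = 346 = 2 · 173.
g is a primitive root iff g^(346/q) ≢ 1 (mod 347) for each prime q ∈ {2, 173}.
g = 2: 2^173 ≡ 346; 2^2 ≡ 4 — none is 1, so 2 is a primitive root.
The smallest primitive root modulo 347 is 2.

2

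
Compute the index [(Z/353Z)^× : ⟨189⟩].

ord(189) | φ(353) = 353 − 1 = 352 = 2^5 · 11.
Divisors of 352: 1, 2, 4, 8, 11, 16, 22, 32, 44, 88, 176, 352.
Compute 189^d (mod 353) for the divisors d until we hit 1:
189^1 ≡ 189
189^2 ≡ 68
189^4 ≡ 35
189^8 ≡ 166
189^11 ≡ 253
189^16 ≡ 22
189^22 ≡ 116
189^32 ≡ 131
189^44 ≡ 42
189^88 ≡ 352
189^176 ≡ 1
Thus |⟨189⟩| = ord(189) = 176.
The index is φ(353) / ord(189) = 352 / 176 = 2.

2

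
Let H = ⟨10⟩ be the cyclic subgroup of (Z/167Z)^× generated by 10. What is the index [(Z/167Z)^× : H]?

By Lagrange's theorem, ord_167(10) divides φ(167) = 167 − 1 = 166 = 2 · 83.
Divisors of 166: 1, 2, 83, 166.
Check 10^d mod 167 for each divisor in increasing order:
10^1 ≡ 10 (mod 167)
10^2 ≡ 100 (mod 167)
10^83 ≡ 166 (mod 167)
10^166 ≡ 1 (mod 167) ✓
Thus |⟨10⟩| = ord(10) = 166.
[(Z/167Z)^× : ⟨10⟩] = 166/166 = 1.

1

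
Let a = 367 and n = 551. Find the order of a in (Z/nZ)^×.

252

ord(367) | φ(551) = φ(19·29) = (19−1)·(29−1) = 18·28 = 504 = 2^3 · 3^2 · 7.
Divisors of 504: 1, 2, 3, 4, 6, 7, 8, 9, 12, 14, 18, 21, 24, 28, 36, 42, 56, 63, 72, 84, 126, 168, 252, 504.
Evaluate successive powers at the divisors of 504:
367^1 ≡ 367 (mod 551)
367^2 ≡ 245 (mod 551)
367^3 ≡ 102 (mod 551)
367^4 ≡ 517 (mod 551)
367^6 ≡ 486 (mod 551)
367^7 ≡ 389 (mod 551)
367^8 ≡ 54 (mod 551)
367^9 ≡ 533 (mod 551)
367^12 ≡ 368 (mod 551)
367^14 ≡ 347 (mod 551)
367^18 ≡ 324 (mod 551)
367^21 ≡ 539 (mod 551)
367^24 ≡ 429 (mod 551)
367^28 ≡ 291 (mod 551)
367^36 ≡ 286 (mod 551)
367^42 ≡ 144 (mod 551)
367^56 ≡ 378 (mod 551)
367^63 ≡ 476 (mod 551)
367^72 ≡ 248 (mod 551)
367^84 ≡ 349 (mod 551)
367^126 ≡ 115 (mod 551)
367^168 ≡ 30 (mod 551)
367^252 ≡ 1 (mod 551) ✓
So ord_551(367) = 252.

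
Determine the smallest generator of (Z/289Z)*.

3

φ(289) = φ(17^2) = 17·(17−1) = 272 = 2^4 · 17.
g is a primitive root iff g^(272/q) ≢ 1 (mod 289) for each prime q ∈ {2, 17}.
g = 2: 2^136 ≡ 1 — hits 1, so not a primitive root.
g = 3: 3^136 ≡ 288; 3^16 ≡ 171 — none is 1, so 3 is a primitive root.
The smallest primitive root modulo 289 is 3.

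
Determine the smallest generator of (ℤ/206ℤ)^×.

φ(206) = φ(2)·φ(103) = 1·102 = 102 = 2 · 3 · 17.
g is a primitive root iff g^(102/q) ≢ 1 (mod 206) for each prime q ∈ {2, 3, 17}.
g = 2: gcd(2, 206) = 2 > 1, not a unit — skip.
g = 3: 3^51 ≡ 205; 3^34 ≡ 1 — hits 1, so not a primitive root.
g = 4: gcd(4, 206) = 2 > 1, not a unit — skip.
g = 5: 5^51 ≡ 205; 5^34 ≡ 159; 5^6 ≡ 175 — none is 1, so 5 is a primitive root.
The smallest primitive root modulo 206 is 5.

5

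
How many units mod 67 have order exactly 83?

0

φ(67) = 67 − 1 = 66 = 2 · 3 · 11.
(Z/67Z)^× is cyclic (|G| = 66); a cyclic group of order m has exactly φ(d) elements of each order d | m, and none otherwise.
83 does not divide 66, so no element of (Z/67Z)^× has order 83.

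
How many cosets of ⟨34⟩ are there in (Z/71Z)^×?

The order of 34 must divide φ(71) = 71 − 1 = 70 = 2 · 5 · 7.
Divisors of 70: 1, 2, 5, 7, 10, 14, 35, 70.
Test each divisor d:
34^1 ≡ 34 (mod 71)
34^2 ≡ 20 (mod 71)
34^5 ≡ 39 (mod 71)
34^7 ≡ 70 (mod 71)
34^10 ≡ 30 (mod 71)
34^14 ≡ 1 (mod 71) ✓
Thus |⟨34⟩| = ord(34) = 14.
The index is φ(71) / ord(34) = 70 / 14 = 5.

5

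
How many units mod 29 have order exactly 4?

2

φ(29) = 29 − 1 = 28 = 2^2 · 7.
Since (Z/29Z)^× is cyclic of order 28, the number of elements of order d is φ(d) when d | 28 and 0 otherwise.
4 = 2^2 divides 28, and φ(4) = 2.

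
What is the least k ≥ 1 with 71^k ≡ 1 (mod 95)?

By Lagrange's theorem, ord_95(71) divides φ(95) = φ(5·19) = (5−1)·(19−1) = 4·18 = 72 = 2^3 · 3^2.
Divisors of 72: 1, 2, 3, 4, 6, 8, 9, 12, 18, 24, 36, 72.
Evaluate successive powers at the divisors of 72:
71^1 ≡ 71 (mod 95)
71^2 ≡ 6 (mod 95)
71^3 ≡ 46 (mod 95)
71^4 ≡ 36 (mod 95)
71^6 ≡ 26 (mod 95)
71^8 ≡ 61 (mod 95)
71^9 ≡ 56 (mod 95)
71^12 ≡ 11 (mod 95)
71^18 ≡ 1 (mod 95) ✓
Therefore the multiplicative order of 71 modulo 95 is 18.

18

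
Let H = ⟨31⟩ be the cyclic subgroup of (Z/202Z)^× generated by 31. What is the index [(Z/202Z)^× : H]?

The order of 31 must divide φ(202) = φ(2)·φ(101) = 1·100 = 100 = 2^2 · 5^2.
Divisors of 100: 1, 2, 4, 5, 10, 20, 25, 50, 100.
Test each divisor d:
31^1 ≡ 31
31^2 ≡ 153
31^4 ≡ 179
31^5 ≡ 95
31^10 ≡ 137
31^20 ≡ 185
31^25 ≡ 1
Thus |⟨31⟩| = ord(31) = 25.
[(Z/202Z)^× : ⟨31⟩] = 100/25 = 4.

4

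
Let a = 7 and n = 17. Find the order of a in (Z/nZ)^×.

Since 7 ∈ (Z/17Z)^×, its order divides φ(17) = 17 − 1 = 16 = 2^4.
Divisors of 16: 1, 2, 4, 8, 16.
Compute 7^d (mod 17) for the divisors d until we hit 1:
7^1 ≡ 7 (mod 17)
7^2 ≡ 15 (mod 17)
7^4 ≡ 4 (mod 17)
7^8 ≡ 16 (mod 17)
7^16 ≡ 1 (mod 17) ✓
Hence ord(7) = 16.

16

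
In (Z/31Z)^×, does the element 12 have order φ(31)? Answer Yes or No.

Yes

φ(31) = 31 − 1 = 30 = 2 · 3 · 5.
12 is a primitive root mod 31 iff 12^(φ(31)/q) ≢ 1 for every prime q | φ(31), i.e. q ∈ {2, 3, 5}.
12^15 ≡ 30 (mod 31)  [q = 2: ≢ 1 ✓]
12^10 ≡ 25 (mod 31)  [q = 3: ≢ 1 ✓]
12^6 ≡ 2 (mod 31)  [q = 5: ≢ 1 ✓]
All checks pass, so 12 has order 30 and is a primitive root modulo 31.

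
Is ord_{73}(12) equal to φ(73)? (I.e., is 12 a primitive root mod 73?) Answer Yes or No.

φ(73) = 73 − 1 = 72 = 2^3 · 3^2.
Test 12^(72/q) mod 73 for each prime factor q of 72:
12^36 ≡ 1 (mod 73)  [q = 2: ≡ 1 ✗]
12^24 ≡ 8 (mod 73)  [q = 3: ≢ 1 ✓]
The check at q = 2 fails, so 12 generates a proper subgroup.

No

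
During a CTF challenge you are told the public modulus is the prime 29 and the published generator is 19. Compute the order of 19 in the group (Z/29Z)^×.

28

Since 19 ∈ (Z/29Z)^×, its order divides φ(29) = 29 − 1 = 28 = 2^2 · 7.
Divisors of 28: 1, 2, 4, 7, 14, 28.
Test each divisor d:
19^1 ≡ 19 (mod 29)
19^2 ≡ 13 (mod 29)
19^4 ≡ 24 (mod 29)
19^7 ≡ 12 (mod 29)
19^14 ≡ 28 (mod 29)
19^28 ≡ 1 (mod 29) ✓
Hence ord(19) = 28.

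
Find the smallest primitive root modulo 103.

φ(103) = 103 − 1 = 102 = 2 · 3 · 17.
Test candidates g = 2, 3, … against the prime factors q ∈ {2, 3, 17} of φ(103): g is a generator iff g^(102/q) ≢ 1 for every such q.
g = 2: 2^51 ≡ 1 — hits 1, so not a primitive root.
g = 3: 3^51 ≡ 102; 3^34 ≡ 1 — hits 1, so not a primitive root.
g = 4: 4^51 ≡ 1 — hits 1, so not a primitive root.
g = 5: 5^51 ≡ 102; 5^34 ≡ 56; 5^6 ≡ 72 — none is 1, so 5 is a primitive root.
Hence the least primitive root of 103 is 5.

5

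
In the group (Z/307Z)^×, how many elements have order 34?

16

φ(307) = 307 − 1 = 306 = 2 · 3^2 · 17.
(Z/307Z)^× is cyclic (|G| = 306); a cyclic group of order m has exactly φ(d) elements of each order d | m, and none otherwise.
34 = 2 · 17 divides 306, and φ(34) = 16.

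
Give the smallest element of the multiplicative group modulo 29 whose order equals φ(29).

φ(29) = 29 − 1 = 28 = 2^2 · 7.
Test candidates g = 2, 3, … against the prime factors q ∈ {2, 7} of φ(29): g is a generator iff g^(28/q) ≢ 1 for every such q.
g = 2: 2^14 ≡ 28; 2^4 ≡ 16 — none is 1, so 2 is a primitive root.
The smallest primitive root modulo 29 is 2.

2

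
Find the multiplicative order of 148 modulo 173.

43

Since 148 ∈ (Z/173Z)^×, its order divides φ(173) = 173 − 1 = 172 = 2^2 · 43.
Divisors of 172: 1, 2, 4, 43, 86, 172.
Compute 148^d (mod 173) for the divisors d until we hit 1:
148^1 ≡ 148
148^2 ≡ 106
148^4 ≡ 164
148^43 ≡ 1
Therefore the multiplicative order of 148 modulo 173 is 43.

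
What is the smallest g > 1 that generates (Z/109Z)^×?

6

φ(109) = 109 − 1 = 108 = 2^2 · 3^3.
Test candidates g = 2, 3, … against the prime factors q ∈ {2, 3} of φ(109): g is a generator iff g^(108/q) ≢ 1 for every such q.
g = 2: 2^54 ≡ 108; 2^36 ≡ 1 — hits 1, so not a primitive root.
g = 3: 3^54 ≡ 1 — hits 1, so not a primitive root.
g = 4: 4^54 ≡ 1 — hits 1, so not a primitive root.
g = 5: 5^54 ≡ 1 — hits 1, so not a primitive root.
g = 6: 6^54 ≡ 108; 6^36 ≡ 63 — none is 1, so 6 is a primitive root.
The smallest primitive root modulo 109 is 6.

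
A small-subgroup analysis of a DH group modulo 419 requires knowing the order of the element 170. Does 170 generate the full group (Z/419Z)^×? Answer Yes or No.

No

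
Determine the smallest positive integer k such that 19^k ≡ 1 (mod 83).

82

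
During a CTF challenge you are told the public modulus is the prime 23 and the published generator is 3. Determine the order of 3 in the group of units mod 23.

11

By Lagrange's theorem, ord_23(3) divides φ(23) = 23 − 1 = 22 = 2 · 11.
Divisors of 22: 1, 2, 11, 22.
Compute 3^d (mod 23) for the divisors d until we hit 1:
3^1 ≡ 3 (mod 23)
3^2 ≡ 9 (mod 23)
3^11 ≡ 1 (mod 23) ✓
Therefore the multiplicative order of 3 modulo 23 is 11.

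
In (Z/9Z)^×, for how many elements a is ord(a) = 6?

φ(9) = φ(3^2) = 3·(3−1) = 6 = 2 · 3.
In a cyclic group of order 6, there are φ(d) elements of order d for each divisor d of 6, and zero for non-divisors.
6 = 2 · 3 divides 6, and φ(6) = 2.

2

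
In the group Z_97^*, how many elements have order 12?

φ(97) = 97 − 1 = 96 = 2^5 · 3.
Since (Z/97Z)^× is cyclic of order 96, the number of elements of order d is φ(d) when d | 96 and 0 otherwise.
12 = 2^2 · 3 divides 96, and φ(12) = 4.

4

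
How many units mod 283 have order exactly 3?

2

φ(283) = 283 − 1 = 282 = 2 · 3 · 47.
In a cyclic group of order 282, there are φ(d) elements of order d for each divisor d of 282, and zero for non-divisors.
3 | 282, and φ(3) = 3 − 1 = 2.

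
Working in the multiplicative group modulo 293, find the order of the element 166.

ord(166) | φ(293) = 293 − 1 = 292 = 2^2 · 73.
Divisors of 292: 1, 2, 4, 73, 146, 292.
Evaluate successive powers at the divisors of 292:
166^1 ≡ 166
166^2 ≡ 14
166^4 ≡ 196
166^73 ≡ 155
166^146 ≡ 292
166^292 ≡ 1
Therefore the multiplicative order of 166 modulo 293 is 292.

292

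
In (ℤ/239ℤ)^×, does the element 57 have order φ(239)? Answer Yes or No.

φ(239) = 239 − 1 = 238 = 2 · 7 · 17.
An element g generates (Z/239Z)^× iff g^(238/q) ≢ 1 (mod 239) for each prime q ∈ {2, 7, 17}.
57^119 ≡ 238 (mod 239)  [q = 2: ≢ 1 ✓]
57^34 ≡ 100 (mod 239)  [q = 7: ≢ 1 ✓]
57^14 ≡ 75 (mod 239)  [q = 17: ≢ 1 ✓]
None equal 1, so ord_239(57) = 238: 57 is a primitive root.

Yes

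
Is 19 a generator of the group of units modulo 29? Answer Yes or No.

Yes

φ(29) = 29 − 1 = 28 = 2^2 · 7.
It suffices to check that the order of 19 is not a proper divisor of 28: compute 19^(28/q) for q ∈ {2, 7}.
19^14 ≡ 28 (mod 29)  [q = 2: ≢ 1 ✓]
19^4 ≡ 24 (mod 29)  [q = 7: ≢ 1 ✓]
Every test exponent gives a nontrivial residue, hence 19 generates the full group.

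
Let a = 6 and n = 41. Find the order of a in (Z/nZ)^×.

The order of 6 must divide φ(41) = 41 − 1 = 40 = 2^3 · 5.
Divisors of 40: 1, 2, 4, 5, 8, 10, 20, 40.
Check 6^d mod 41 for each divisor in increasing order:
6^1 ≡ 6
6^2 ≡ 36
6^4 ≡ 25
6^5 ≡ 27
6^8 ≡ 10
6^10 ≡ 32
6^20 ≡ 40
6^40 ≡ 1
Therefore the multiplicative order of 6 modulo 41 is 40.

40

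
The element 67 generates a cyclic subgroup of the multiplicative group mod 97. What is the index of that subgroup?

ord(67) | φ(97) = 97 − 1 = 96 = 2^5 · 3.
Divisors of 96: 1, 2, 3, 4, 6, 8, 12, 16, 24, 32, 48, 96.
Check 67^d mod 97 for each divisor in increasing order:
67^1 ≡ 67 (mod 97)
67^2 ≡ 27 (mod 97)
67^3 ≡ 63 (mod 97)
67^4 ≡ 50 (mod 97)
67^6 ≡ 89 (mod 97)
67^8 ≡ 75 (mod 97)
67^12 ≡ 64 (mod 97)
67^16 ≡ 96 (mod 97)
67^24 ≡ 22 (mod 97)
67^32 ≡ 1 (mod 97) ✓
So ord_97(67) = 32, hence |⟨67⟩| = 32.
[(Z/97Z)^× : ⟨67⟩] = 96/32 = 3.

3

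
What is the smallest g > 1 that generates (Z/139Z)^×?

φ(139) = 139 − 1 = 138 = 2 · 3 · 23.
g is a primitive root iff g^(138/q) ≢ 1 (mod 139) for each prime q ∈ {2, 3, 23}.
g = 2: 2^69 ≡ 138; 2^46 ≡ 96; 2^6 ≡ 64 — none is 1, so 2 is a primitive root.
The smallest primitive root modulo 139 is 2.

2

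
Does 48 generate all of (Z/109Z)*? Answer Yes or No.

No

φ(109) = 109 − 1 = 108 = 2^2 · 3^3.
48 is a primitive root mod 109 iff 48^(φ(109)/q) ≢ 1 for every prime q | φ(109), i.e. q ∈ {2, 3}.
48^54 ≡ 1 (mod 109)  [q = 2: ≡ 1 ✗]
48^36 ≡ 63 (mod 109)  [q = 3: ≢ 1 ✓]
48^54 ≡ 1 shows ord(48) | 54, strictly less than φ(109); not a primitive root.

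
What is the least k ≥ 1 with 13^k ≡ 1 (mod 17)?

The order of 13 must divide φ(17) = 17 − 1 = 16 = 2^4.
Divisors of 16: 1, 2, 4, 8, 16.
Test each divisor d:
13^1 ≡ 13 (mod 17)
13^2 ≡ 16 (mod 17)
13^4 ≡ 1 (mod 17) ✓
So ord_17(13) = 4.

4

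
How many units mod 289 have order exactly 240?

0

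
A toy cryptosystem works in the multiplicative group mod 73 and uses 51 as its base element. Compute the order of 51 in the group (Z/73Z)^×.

Since 51 ∈ (Z/73Z)^×, its order divides φ(73) = 73 − 1 = 72 = 2^3 · 3^2.
Divisors of 72: 1, 2, 3, 4, 6, 8, 9, 12, 18, 24, 36, 72.
Test each divisor d:
51^1 ≡ 51 (mod 73)
51^2 ≡ 46 (mod 73)
51^3 ≡ 10 (mod 73)
51^4 ≡ 72 (mod 73)
51^6 ≡ 27 (mod 73)
51^8 ≡ 1 (mod 73) ✓
So ord_73(51) = 8.

8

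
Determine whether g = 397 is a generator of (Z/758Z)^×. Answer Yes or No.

Yes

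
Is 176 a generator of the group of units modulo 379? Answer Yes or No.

Yes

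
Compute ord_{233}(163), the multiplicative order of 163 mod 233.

232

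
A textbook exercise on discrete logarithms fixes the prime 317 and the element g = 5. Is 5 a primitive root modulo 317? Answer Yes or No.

φ(317) = 317 − 1 = 316 = 2^2 · 79.
5 is a primitive root mod 317 iff 5^(φ(317)/q) ≢ 1 for every prime q | φ(317), i.e. q ∈ {2, 79}.
5^158 ≡ 316 (mod 317)  [q = 2: ≢ 1 ✓]
5^4 ≡ 308 (mod 317)  [q = 79: ≢ 1 ✓]
Every test exponent gives a nontrivial residue, hence 5 generates the full group.

Yes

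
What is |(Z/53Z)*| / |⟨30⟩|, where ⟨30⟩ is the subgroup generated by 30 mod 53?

13

ord(30) | φ(53) = 53 − 1 = 52 = 2^2 · 13.
Divisors of 52: 1, 2, 4, 13, 26, 52.
Test each divisor d:
30^1 ≡ 30 (mod 53)
30^2 ≡ 52 (mod 53)
30^4 ≡ 1 (mod 53) ✓
So ord_53(30) = 4, hence |⟨30⟩| = 4.
The index is φ(53) / ord(30) = 52 / 4 = 13.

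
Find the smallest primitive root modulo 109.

6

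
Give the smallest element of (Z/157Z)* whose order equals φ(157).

5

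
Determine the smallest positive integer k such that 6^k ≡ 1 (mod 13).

12

ord(6) | φ(13) = 13 − 1 = 12 = 2^2 · 3.
Divisors of 12: 1, 2, 3, 4, 6, 12.
Test each divisor d:
6^1 ≡ 6
6^2 ≡ 10
6^3 ≡ 8
6^4 ≡ 9
6^6 ≡ 12
6^12 ≡ 1
So ord_13(6) = 12.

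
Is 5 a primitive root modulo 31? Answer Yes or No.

φ(31) = 31 − 1 = 30 = 2 · 3 · 5.
5 is a primitive root mod 31 iff 5^(φ(31)/q) ≢ 1 for every prime q | φ(31), i.e. q ∈ {2, 3, 5}.
5^15 ≡ 1 (mod 31)  [q = 2: ≡ 1 ✗]
5^10 ≡ 5 (mod 31)  [q = 3: ≢ 1 ✓]
5^6 ≡ 1 (mod 31)  [q = 5: ≡ 1 ✗]
5^15 ≡ 1 shows ord(5) | 15, strictly less than φ(31); not a primitive root.

No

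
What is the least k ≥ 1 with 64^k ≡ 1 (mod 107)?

53

ord(64) | φ(107) = 107 − 1 = 106 = 2 · 53.
Divisors of 106: 1, 2, 53, 106.
Check 64^d mod 107 for each divisor in increasing order:
64^1 ≡ 64 (mod 107)
64^2 ≡ 30 (mod 107)
64^53 ≡ 1 (mod 107) ✓
Therefore the multiplicative order of 64 modulo 107 is 53.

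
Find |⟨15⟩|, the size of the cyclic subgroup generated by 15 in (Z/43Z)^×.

21

The order of 15 must divide φ(43) = 43 − 1 = 42 = 2 · 3 · 7.
Divisors of 42: 1, 2, 3, 6, 7, 14, 21, 42.
Compute 15^d (mod 43) for the divisors d until we hit 1:
15^1 ≡ 15 (mod 43)
15^2 ≡ 10 (mod 43)
15^3 ≡ 21 (mod 43)
15^6 ≡ 11 (mod 43)
15^7 ≡ 36 (mod 43)
15^14 ≡ 6 (mod 43)
15^21 ≡ 1 (mod 43) ✓
So ord_43(15) = 21.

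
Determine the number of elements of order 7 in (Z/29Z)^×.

φ(29) = 29 − 1 = 28 = 2^2 · 7.
(Z/29Z)^× is cyclic (|G| = 28); a cyclic group of order m has exactly φ(d) elements of each order d | m, and none otherwise.
7 | 28, and φ(7) = 7 − 1 = 6.

6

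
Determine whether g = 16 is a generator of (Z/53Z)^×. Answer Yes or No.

No

φ(53) = 53 − 1 = 52 = 2^2 · 13.
Test 16^(52/q) mod 53 for each prime factor q of 52:
16^26 ≡ 1 (mod 53)  [q = 2: ≡ 1 ✗]
16^4 ≡ 28 (mod 53)  [q = 13: ≢ 1 ✓]
16^26 ≡ 1 shows ord(16) | 26, strictly less than φ(53); not a primitive root.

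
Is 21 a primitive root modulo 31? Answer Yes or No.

φ(31) = 31 − 1 = 30 = 2 · 3 · 5.
It suffices to check that the order of 21 is not a proper divisor of 30: compute 21^(30/q) for q ∈ {2, 3, 5}.
21^15 ≡ 30 (mod 31)  [q = 2: ≢ 1 ✓]
21^10 ≡ 5 (mod 31)  [q = 3: ≢ 1 ✓]
21^6 ≡ 2 (mod 31)  [q = 5: ≢ 1 ✓]
All checks pass, so 21 has order 30 and is a primitive root modulo 31.

Yes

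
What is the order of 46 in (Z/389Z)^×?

194

Since 46 ∈ (Z/389Z)^×, its order divides φ(389) = 389 − 1 = 388 = 2^2 · 97.
Divisors of 388: 1, 2, 4, 97, 194, 388.
Compute 46^d (mod 389) for the divisors d until we hit 1:
46^1 ≡ 46 (mod 389)
46^2 ≡ 171 (mod 389)
46^4 ≡ 66 (mod 389)
46^97 ≡ 388 (mod 389)
46^194 ≡ 1 (mod 389) ✓
Hence ord(46) = 194.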